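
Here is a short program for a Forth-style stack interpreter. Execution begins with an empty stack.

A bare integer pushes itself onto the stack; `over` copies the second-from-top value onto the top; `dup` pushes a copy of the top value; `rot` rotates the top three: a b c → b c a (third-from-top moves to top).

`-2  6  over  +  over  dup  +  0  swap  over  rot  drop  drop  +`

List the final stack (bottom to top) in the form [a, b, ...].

-2   -> [-2]
6    -> [-2, 6]
over -> [-2, 6, -2]
+    -> [-2, 4]
over -> [-2, 4, -2]
dup  -> [-2, 4, -2, -2]
+    -> [-2, 4, -4]
0    -> [-2, 4, -4, 0]
swap -> [-2, 4, 0, -4]
over -> [-2, 4, 0, -4, 0]
rot  -> [-2, 4, -4, 0, 0]
drop -> [-2, 4, -4, 0]
drop -> [-2, 4, -4]
+    -> [-2, 0]

[-2, 0]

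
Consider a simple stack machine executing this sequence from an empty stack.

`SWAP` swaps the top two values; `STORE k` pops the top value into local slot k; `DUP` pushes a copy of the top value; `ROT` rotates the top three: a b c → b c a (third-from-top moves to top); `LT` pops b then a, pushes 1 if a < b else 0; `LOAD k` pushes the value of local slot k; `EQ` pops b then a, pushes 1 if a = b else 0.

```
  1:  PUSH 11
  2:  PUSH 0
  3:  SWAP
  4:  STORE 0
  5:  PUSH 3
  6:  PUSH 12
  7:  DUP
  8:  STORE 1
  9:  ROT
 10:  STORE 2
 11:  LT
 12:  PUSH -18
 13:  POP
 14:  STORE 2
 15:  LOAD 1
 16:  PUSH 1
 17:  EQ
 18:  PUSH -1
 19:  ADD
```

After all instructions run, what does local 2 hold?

1

PUSH 11  -> [11]
PUSH 0   -> [11, 0]
SWAP     -> [0, 11]
STORE 0  -> [0]
PUSH 3   -> [0, 3]
PUSH 12  -> [0, 3, 12]
DUP      -> [0, 3, 12, 12]
STORE 1  -> [0, 3, 12]
ROT      -> [3, 12, 0]
STORE 2  -> [3, 12]
LT       -> [1]
PUSH -18 -> [1, -18]
POP      -> [1]
STORE 2  -> []
LOAD 1   -> [12]
PUSH 1   -> [12, 1]
EQ       -> [0]
PUSH -1  -> [0, -1]
ADD      -> [-1]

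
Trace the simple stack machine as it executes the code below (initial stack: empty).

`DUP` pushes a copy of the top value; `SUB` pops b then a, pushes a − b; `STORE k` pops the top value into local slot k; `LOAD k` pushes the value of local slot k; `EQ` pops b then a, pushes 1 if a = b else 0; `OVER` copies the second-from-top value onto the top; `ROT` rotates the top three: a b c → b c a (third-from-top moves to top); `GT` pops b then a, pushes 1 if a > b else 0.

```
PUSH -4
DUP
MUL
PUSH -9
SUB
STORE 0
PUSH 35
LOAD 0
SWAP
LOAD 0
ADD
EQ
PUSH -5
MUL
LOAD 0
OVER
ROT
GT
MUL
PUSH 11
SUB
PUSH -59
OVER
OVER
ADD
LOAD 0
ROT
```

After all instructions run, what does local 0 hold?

25

PUSH -4  -> [-4]
DUP      -> [-4, -4]
MUL      -> [16]
PUSH -9  -> [16, -9]
SUB      -> [25]
STORE 0  -> []
PUSH 35  -> [35]
LOAD 0   -> [35, 25]
SWAP     -> [25, 35]
LOAD 0   -> [25, 35, 25]
ADD      -> [25, 60]
EQ       -> [0]
PUSH -5  -> [0, -5]
MUL      -> [0]
LOAD 0   -> [0, 25]
OVER     -> [0, 25, 0]
ROT      -> [25, 0, 0]
GT       -> [25, 0]
MUL      -> [0]
PUSH 11  -> [0, 11]
SUB      -> [-11]
PUSH -59 -> [-11, -59]
OVER     -> [-11, -59, -11]
OVER     -> [-11, -59, -11, -59]
ADD      -> [-11, -59, -70]
LOAD 0   -> [-11, -59, -70, 25]
ROT      -> [-11, -70, 25, -59]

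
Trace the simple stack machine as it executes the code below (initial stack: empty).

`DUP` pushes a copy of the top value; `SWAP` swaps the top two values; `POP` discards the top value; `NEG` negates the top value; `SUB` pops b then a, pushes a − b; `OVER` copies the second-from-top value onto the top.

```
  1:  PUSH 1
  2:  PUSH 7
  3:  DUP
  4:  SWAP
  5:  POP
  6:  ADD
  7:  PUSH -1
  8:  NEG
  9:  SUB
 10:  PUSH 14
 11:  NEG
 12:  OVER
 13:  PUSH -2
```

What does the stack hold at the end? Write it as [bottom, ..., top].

PUSH 1  -> 1
PUSH 7  -> 1 7
DUP     -> 1 7 7
SWAP    -> 1 7 7
POP     -> 1 7
ADD     -> 8
PUSH -1 -> 8 -1
NEG     -> 8 1
SUB     -> 7
PUSH 14 -> 7 14
NEG     -> 7 -14
OVER    -> 7 -14 7
PUSH -2 -> 7 -14 7 -2

[7, -14, 7, -2]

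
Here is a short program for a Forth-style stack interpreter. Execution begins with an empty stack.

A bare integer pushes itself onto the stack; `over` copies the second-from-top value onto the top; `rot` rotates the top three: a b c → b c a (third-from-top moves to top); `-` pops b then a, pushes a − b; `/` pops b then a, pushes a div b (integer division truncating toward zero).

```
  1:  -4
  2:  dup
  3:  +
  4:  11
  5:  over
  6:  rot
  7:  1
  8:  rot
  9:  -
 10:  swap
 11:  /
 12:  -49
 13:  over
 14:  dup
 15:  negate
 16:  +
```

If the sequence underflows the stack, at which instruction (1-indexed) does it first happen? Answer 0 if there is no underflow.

-4      -4
dup     -4 -4
+       -8
11      -8 11
over    -8 11 -8
rot     11 -8 -8
1       11 -8 -8 1
rot     11 -8 1 -8
-       11 -8 9
swap    11 9 -8
/       11 -1
-49     11 -1 -49
over    11 -1 -49 -1
dup     11 -1 -49 -1 -1
negate  11 -1 -49 -1 1
+       11 -1 -49 0

0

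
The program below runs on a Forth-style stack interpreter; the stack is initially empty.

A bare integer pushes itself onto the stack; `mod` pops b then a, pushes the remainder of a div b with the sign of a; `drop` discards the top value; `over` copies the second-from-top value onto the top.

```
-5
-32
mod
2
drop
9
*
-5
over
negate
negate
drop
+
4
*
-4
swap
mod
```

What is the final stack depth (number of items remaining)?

-5      [-5]
-32     [-5, -32]
mod     [-5]
2       [-5, 2]
drop    [-5]
9       [-5, 9]
*       [-45]
-5      [-45, -5]
over    [-45, -5, -45]
negate  [-45, -5, 45]
negate  [-45, -5, -45]
drop    [-45, -5]
+       [-50]
4       [-50, 4]
*       [-200]
-4      [-200, -4]
swap    [-4, -200]
mod     [-4]

1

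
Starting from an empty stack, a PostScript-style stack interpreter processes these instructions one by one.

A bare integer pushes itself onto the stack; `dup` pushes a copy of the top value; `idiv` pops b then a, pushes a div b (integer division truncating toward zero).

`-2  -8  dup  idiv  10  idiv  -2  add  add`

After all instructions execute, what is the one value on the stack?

-4

-2   -> -2
-8   -> -2 -8
dup  -> -2 -8 -8
idiv -> -2 1
10   -> -2 1 10
idiv -> -2 0
-2   -> -2 0 -2
add  -> -2 -2
add  -> -4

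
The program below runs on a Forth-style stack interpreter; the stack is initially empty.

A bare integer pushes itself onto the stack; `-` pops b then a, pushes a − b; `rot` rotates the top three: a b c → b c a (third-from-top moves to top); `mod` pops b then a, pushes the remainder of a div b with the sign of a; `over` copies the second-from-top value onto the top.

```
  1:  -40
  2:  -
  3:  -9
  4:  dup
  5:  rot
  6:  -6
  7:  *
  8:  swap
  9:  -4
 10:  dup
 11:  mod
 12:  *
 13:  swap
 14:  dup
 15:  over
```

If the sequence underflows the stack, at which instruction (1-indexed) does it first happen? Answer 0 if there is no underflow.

-40 -> [-40]
-  — needs 2 operands, stack has 1 → underflow

2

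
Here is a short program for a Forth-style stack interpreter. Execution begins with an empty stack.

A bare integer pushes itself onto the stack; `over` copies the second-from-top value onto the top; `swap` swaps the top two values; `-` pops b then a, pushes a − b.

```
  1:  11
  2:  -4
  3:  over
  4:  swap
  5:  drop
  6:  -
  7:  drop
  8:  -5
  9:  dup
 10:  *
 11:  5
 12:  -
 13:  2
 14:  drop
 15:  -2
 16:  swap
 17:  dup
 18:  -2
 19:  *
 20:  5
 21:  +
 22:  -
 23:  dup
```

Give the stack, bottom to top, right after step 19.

[-2, 20, -40]

11    11
-4    11 -4
over  11 -4 11
swap  11 11 -4
drop  11 11
-     0
drop  (empty)
-5    -5
dup   -5 -5
*     25
5     25 5
-     20
2     20 2
drop  20
-2    20 -2
swap  -2 20
dup   -2 20 20
-2    -2 20 20 -2
*     -2 20 -40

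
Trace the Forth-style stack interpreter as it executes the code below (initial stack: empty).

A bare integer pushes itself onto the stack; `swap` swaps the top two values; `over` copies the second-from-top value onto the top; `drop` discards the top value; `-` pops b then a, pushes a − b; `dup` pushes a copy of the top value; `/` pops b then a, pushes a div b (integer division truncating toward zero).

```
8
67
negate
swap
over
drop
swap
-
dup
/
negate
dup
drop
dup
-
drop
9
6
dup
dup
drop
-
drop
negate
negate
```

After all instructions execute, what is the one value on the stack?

8       8
67      8 67
negate  8 -67
swap    -67 8
over    -67 8 -67
drop    -67 8
swap    8 -67
-       75
dup     75 75
/       1
negate  -1
dup     -1 -1
drop    -1
dup     -1 -1
-       0
drop    (empty)
9       9
6       9 6
dup     9 6 6
dup     9 6 6 6
drop    9 6 6
-       9 0
drop    9
negate  -9
negate  9

9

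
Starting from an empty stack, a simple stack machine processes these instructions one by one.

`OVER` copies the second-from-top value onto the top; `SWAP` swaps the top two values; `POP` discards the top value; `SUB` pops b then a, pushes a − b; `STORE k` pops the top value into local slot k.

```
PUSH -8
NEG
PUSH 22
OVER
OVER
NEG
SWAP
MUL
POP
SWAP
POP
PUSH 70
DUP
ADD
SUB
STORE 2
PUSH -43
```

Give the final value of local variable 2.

PUSH -8   -8
NEG       8
PUSH 22   8 22
OVER      8 22 8
OVER      8 22 8 22
NEG       8 22 8 -22
SWAP      8 22 -22 8
MUL       8 22 -176
POP       8 22
SWAP      22 8
POP       22
PUSH 70   22 70
DUP       22 70 70
ADD       22 140
SUB       -118
STORE 2   (empty)
PUSH -43  -43

-118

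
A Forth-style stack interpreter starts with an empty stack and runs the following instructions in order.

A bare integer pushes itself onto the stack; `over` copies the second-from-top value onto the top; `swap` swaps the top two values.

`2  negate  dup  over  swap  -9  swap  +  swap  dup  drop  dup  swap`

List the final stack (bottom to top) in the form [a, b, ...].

[-2, -11, -2, -2]

2       2
negate  -2
dup     -2 -2
over    -2 -2 -2
swap    -2 -2 -2
-9      -2 -2 -2 -9
swap    -2 -2 -9 -2
+       -2 -2 -11
swap    -2 -11 -2
dup     -2 -11 -2 -2
drop    -2 -11 -2
dup     -2 -11 -2 -2
swap    -2 -11 -2 -2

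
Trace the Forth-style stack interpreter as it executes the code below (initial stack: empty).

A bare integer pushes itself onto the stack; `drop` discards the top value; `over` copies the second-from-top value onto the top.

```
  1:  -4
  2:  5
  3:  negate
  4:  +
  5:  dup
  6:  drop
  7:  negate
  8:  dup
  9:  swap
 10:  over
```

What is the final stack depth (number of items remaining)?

-4     → -4
5      → -4 5
negate → -4 -5
+      → -9
dup    → -9 -9
drop   → -9
negate → 9
dup    → 9 9
swap   → 9 9
over   → 9 9 9

3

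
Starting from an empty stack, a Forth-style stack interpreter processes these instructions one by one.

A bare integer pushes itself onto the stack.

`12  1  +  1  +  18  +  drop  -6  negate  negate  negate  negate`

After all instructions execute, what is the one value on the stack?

12     → 12
1      → 12 1
+      → 13
1      → 13 1
+      → 14
18     → 14 18
+      → 32
drop   → (empty)
-6     → -6
negate → 6
negate → -6
negate → 6
negate → -6

-6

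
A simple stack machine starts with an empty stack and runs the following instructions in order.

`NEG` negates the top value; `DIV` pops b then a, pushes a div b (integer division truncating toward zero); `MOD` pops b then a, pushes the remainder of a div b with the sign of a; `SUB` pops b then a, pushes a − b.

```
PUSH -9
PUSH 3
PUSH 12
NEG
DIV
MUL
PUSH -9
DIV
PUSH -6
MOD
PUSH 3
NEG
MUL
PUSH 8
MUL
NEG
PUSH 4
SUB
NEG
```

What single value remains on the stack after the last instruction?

4

PUSH -9  [-9]
PUSH 3   [-9, 3]
PUSH 12  [-9, 3, 12]
NEG      [-9, 3, -12]
DIV      [-9, 0]
MUL      [0]
PUSH -9  [0, -9]
DIV      [0]
PUSH -6  [0, -6]
MOD      [0]
PUSH 3   [0, 3]
NEG      [0, -3]
MUL      [0]
PUSH 8   [0, 8]
MUL      [0]
NEG      [0]
PUSH 4   [0, 4]
SUB      [-4]
NEG      [4]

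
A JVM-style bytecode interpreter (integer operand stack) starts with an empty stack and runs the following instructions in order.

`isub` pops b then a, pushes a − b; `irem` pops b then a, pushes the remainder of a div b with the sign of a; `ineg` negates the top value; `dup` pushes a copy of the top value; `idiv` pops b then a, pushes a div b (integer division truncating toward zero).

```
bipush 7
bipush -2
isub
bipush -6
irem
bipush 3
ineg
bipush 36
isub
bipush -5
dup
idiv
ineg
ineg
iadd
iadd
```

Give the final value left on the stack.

-35

bipush 7  → 7
bipush -2 → 7 -2
isub      → 9
bipush -6 → 9 -6
irem      → 3
bipush 3  → 3 3
ineg      → 3 -3
bipush 36 → 3 -3 36
isub      → 3 -39
bipush -5 → 3 -39 -5
dup       → 3 -39 -5 -5
idiv      → 3 -39 1
ineg      → 3 -39 -1
ineg      → 3 -39 1
iadd      → 3 -38
iadd      → -35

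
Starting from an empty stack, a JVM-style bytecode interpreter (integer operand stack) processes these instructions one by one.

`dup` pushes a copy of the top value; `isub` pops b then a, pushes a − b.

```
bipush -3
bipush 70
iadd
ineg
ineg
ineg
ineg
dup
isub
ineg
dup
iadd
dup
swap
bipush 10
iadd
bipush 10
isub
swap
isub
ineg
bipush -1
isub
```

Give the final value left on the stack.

1

bipush -3 → [-3]
bipush 70 → [-3, 70]
iadd      → [67]
ineg      → [-67]
ineg      → [67]
ineg      → [-67]
ineg      → [67]
dup       → [67, 67]
isub      → [0]
ineg      → [0]
dup       → [0, 0]
iadd      → [0]
dup       → [0, 0]
swap      → [0, 0]
bipush 10 → [0, 0, 10]
iadd      → [0, 10]
bipush 10 → [0, 10, 10]
isub      → [0, 0]
swap      → [0, 0]
isub      → [0]
ineg      → [0]
bipush -1 → [0, -1]
isub      → [1]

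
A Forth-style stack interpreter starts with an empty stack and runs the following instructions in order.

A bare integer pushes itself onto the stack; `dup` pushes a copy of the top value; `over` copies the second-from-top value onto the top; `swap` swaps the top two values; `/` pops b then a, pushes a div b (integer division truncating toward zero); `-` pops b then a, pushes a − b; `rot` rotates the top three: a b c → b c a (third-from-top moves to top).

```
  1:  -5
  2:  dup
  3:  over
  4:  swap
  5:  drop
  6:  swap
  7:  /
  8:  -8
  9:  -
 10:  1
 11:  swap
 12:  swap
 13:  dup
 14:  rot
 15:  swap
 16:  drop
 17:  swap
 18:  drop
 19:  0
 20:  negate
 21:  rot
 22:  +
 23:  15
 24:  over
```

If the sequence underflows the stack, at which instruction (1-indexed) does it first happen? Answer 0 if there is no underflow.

-5     : [-5]
dup    : [-5, -5]
over   : [-5, -5, -5]
swap   : [-5, -5, -5]
drop   : [-5, -5]
swap   : [-5, -5]
/      : [1]
-8     : [1, -8]
-      : [9]
1      : [9, 1]
swap   : [1, 9]
swap   : [9, 1]
dup    : [9, 1, 1]
rot    : [1, 1, 9]
swap   : [1, 9, 1]
drop   : [1, 9]
swap   : [9, 1]
drop   : [9]
0      : [9, 0]
negate : [9, 0]
rot  — needs 3 operands, stack has 2 → underflow

21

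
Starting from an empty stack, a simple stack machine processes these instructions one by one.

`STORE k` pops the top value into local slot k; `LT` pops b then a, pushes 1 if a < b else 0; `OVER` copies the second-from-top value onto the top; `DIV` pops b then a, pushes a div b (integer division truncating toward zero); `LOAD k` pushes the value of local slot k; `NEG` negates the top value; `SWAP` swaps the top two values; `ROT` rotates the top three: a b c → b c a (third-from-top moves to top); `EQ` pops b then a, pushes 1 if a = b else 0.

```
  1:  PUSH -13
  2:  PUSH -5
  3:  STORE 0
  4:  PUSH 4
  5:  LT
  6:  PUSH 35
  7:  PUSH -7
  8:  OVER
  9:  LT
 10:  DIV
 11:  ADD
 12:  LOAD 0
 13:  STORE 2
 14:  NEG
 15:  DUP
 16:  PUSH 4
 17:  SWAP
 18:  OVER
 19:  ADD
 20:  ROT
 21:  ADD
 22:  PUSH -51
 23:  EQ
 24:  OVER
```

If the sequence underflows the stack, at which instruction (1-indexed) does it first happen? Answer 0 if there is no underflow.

PUSH -13 → [-13]
PUSH -5  → [-13, -5]
STORE 0  → [-13]
PUSH 4   → [-13, 4]
LT       → [1]
PUSH 35  → [1, 35]
PUSH -7  → [1, 35, -7]
OVER     → [1, 35, -7, 35]
LT       → [1, 35, 1]
DIV      → [1, 35]
ADD      → [36]
LOAD 0   → [36, -5]
STORE 2  → [36]
NEG      → [-36]
DUP      → [-36, -36]
PUSH 4   → [-36, -36, 4]
SWAP     → [-36, 4, -36]
OVER     → [-36, 4, -36, 4]
ADD      → [-36, 4, -32]
ROT      → [4, -32, -36]
ADD      → [4, -68]
PUSH -51 → [4, -68, -51]
EQ       → [4, 0]
OVER     → [4, 0, 4]

0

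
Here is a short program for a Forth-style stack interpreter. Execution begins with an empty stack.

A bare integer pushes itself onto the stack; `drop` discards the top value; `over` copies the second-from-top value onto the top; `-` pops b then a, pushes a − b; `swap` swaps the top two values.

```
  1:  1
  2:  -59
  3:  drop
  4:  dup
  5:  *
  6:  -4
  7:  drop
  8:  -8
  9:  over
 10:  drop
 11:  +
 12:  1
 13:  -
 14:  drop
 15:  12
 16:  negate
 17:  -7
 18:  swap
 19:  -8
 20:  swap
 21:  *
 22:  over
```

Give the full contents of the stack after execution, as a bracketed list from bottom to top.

1      → 1
-59    → 1 -59
drop   → 1
dup    → 1 1
*      → 1
-4     → 1 -4
drop   → 1
-8     → 1 -8
over   → 1 -8 1
drop   → 1 -8
+      → -7
1      → -7 1
-      → -8
drop   → (empty)
12     → 12
negate → -12
-7     → -12 -7
swap   → -7 -12
-8     → -7 -12 -8
swap   → -7 -8 -12
*      → -7 96
over   → -7 96 -7

[-7, 96, -7]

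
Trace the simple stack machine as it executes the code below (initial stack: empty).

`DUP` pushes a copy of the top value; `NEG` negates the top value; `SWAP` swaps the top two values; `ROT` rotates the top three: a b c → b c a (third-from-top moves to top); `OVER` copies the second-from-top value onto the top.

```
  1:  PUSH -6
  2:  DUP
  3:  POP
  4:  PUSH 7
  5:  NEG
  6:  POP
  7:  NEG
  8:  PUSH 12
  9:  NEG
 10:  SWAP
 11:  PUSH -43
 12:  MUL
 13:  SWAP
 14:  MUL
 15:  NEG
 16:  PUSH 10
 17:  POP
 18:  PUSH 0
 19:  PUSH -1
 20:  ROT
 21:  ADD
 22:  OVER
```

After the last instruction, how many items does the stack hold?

3

PUSH -6   [-6]
DUP       [-6, -6]
POP       [-6]
PUSH 7    [-6, 7]
NEG       [-6, -7]
POP       [-6]
NEG       [6]
PUSH 12   [6, 12]
NEG       [6, -12]
SWAP      [-12, 6]
PUSH -43  [-12, 6, -43]
MUL       [-12, -258]
SWAP      [-258, -12]
MUL       [3096]
NEG       [-3096]
PUSH 10   [-3096, 10]
POP       [-3096]
PUSH 0    [-3096, 0]
PUSH -1   [-3096, 0, -1]
ROT       [0, -1, -3096]
ADD       [0, -3097]
OVER      [0, -3097, 0]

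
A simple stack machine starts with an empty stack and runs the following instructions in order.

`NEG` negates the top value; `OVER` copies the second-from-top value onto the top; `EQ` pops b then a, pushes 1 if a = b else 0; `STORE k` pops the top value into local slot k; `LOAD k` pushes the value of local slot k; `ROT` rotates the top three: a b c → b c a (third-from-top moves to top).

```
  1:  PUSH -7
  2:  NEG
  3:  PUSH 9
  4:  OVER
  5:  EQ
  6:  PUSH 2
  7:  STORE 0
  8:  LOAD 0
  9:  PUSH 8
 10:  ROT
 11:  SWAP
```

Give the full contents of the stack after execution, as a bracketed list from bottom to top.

[7, 2, 0, 8]

PUSH -7 -> -7
NEG     -> 7
PUSH 9  -> 7 9
OVER    -> 7 9 7
EQ      -> 7 0
PUSH 2  -> 7 0 2
STORE 0 -> 7 0
LOAD 0  -> 7 0 2
PUSH 8  -> 7 0 2 8
ROT     -> 7 2 8 0
SWAP    -> 7 2 0 8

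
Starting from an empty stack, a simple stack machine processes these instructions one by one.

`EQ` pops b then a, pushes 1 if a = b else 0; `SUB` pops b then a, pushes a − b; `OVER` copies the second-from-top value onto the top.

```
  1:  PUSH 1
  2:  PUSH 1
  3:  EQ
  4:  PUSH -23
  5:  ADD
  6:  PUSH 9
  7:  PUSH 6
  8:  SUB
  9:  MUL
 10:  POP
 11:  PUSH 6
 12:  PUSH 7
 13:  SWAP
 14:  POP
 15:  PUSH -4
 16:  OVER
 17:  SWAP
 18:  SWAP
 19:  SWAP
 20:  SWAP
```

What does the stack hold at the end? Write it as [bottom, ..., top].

PUSH 1   -> 1
PUSH 1   -> 1 1
EQ       -> 1
PUSH -23 -> 1 -23
ADD      -> -22
PUSH 9   -> -22 9
PUSH 6   -> -22 9 6
SUB      -> -22 3
MUL      -> -66
POP      -> (empty)
PUSH 6   -> 6
PUSH 7   -> 6 7
SWAP     -> 7 6
POP      -> 7
PUSH -4  -> 7 -4
OVER     -> 7 -4 7
SWAP     -> 7 7 -4
SWAP     -> 7 -4 7
SWAP     -> 7 7 -4
SWAP     -> 7 -4 7

[7, -4, 7]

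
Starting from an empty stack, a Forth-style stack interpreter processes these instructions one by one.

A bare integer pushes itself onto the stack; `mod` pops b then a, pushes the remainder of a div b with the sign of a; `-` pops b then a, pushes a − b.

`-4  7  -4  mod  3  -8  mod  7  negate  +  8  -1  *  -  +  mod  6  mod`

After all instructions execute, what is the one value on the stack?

-4

-4     -> -4
7      -> -4 7
-4     -> -4 7 -4
mod    -> -4 3
3      -> -4 3 3
-8     -> -4 3 3 -8
mod    -> -4 3 3
7      -> -4 3 3 7
negate -> -4 3 3 -7
+      -> -4 3 -4
8      -> -4 3 -4 8
-1     -> -4 3 -4 8 -1
*      -> -4 3 -4 -8
-      -> -4 3 4
+      -> -4 7
mod    -> -4
6      -> -4 6
mod    -> -4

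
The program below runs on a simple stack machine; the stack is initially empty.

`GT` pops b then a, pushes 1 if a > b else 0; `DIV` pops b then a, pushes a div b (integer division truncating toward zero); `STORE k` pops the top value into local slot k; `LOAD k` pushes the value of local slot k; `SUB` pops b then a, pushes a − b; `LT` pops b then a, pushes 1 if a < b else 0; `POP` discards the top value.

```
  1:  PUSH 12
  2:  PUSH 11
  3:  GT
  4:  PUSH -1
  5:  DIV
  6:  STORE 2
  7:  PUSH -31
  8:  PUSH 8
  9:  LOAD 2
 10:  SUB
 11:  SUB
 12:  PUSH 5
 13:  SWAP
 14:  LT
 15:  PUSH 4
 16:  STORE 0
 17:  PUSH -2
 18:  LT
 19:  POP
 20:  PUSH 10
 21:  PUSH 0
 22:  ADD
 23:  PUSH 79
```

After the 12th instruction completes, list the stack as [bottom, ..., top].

[-40, 5]

PUSH 12  -> [12]
PUSH 11  -> [12, 11]
GT       -> [1]
PUSH -1  -> [1, -1]
DIV      -> [-1]
STORE 2  -> []
PUSH -31 -> [-31]
PUSH 8   -> [-31, 8]
LOAD 2   -> [-31, 8, -1]
SUB      -> [-31, 9]
SUB      -> [-40]
PUSH 5   -> [-40, 5]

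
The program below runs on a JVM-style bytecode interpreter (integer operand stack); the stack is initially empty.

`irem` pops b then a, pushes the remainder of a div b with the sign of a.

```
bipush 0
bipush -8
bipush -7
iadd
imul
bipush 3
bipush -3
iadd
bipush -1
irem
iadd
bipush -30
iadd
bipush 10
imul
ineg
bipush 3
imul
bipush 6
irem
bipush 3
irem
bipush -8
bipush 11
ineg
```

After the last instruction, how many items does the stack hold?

bipush 0    0
bipush -8   0 -8
bipush -7   0 -8 -7
iadd        0 -15
imul        0
bipush 3    0 3
bipush -3   0 3 -3
iadd        0 0
bipush -1   0 0 -1
irem        0 0
iadd        0
bipush -30  0 -30
iadd        -30
bipush 10   -30 10
imul        -300
ineg        300
bipush 3    300 3
imul        900
bipush 6    900 6
irem        0
bipush 3    0 3
irem        0
bipush -8   0 -8
bipush 11   0 -8 11
ineg        0 -8 -11

3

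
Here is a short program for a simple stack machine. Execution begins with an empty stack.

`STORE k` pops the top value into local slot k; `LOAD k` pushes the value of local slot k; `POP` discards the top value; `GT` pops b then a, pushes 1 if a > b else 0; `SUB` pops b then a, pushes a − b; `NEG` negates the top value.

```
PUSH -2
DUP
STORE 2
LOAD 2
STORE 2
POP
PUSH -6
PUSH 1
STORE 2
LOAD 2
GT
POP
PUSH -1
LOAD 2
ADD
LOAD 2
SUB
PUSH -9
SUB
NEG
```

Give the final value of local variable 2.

1

PUSH -2 : [-2]
DUP     : [-2, -2]
STORE 2 : [-2]
LOAD 2  : [-2, -2]
STORE 2 : [-2]
POP     : []
PUSH -6 : [-6]
PUSH 1  : [-6, 1]
STORE 2 : [-6]
LOAD 2  : [-6, 1]
GT      : [0]
POP     : []
PUSH -1 : [-1]
LOAD 2  : [-1, 1]
ADD     : [0]
LOAD 2  : [0, 1]
SUB     : [-1]
PUSH -9 : [-1, -9]
SUB     : [8]
NEG     : [-8]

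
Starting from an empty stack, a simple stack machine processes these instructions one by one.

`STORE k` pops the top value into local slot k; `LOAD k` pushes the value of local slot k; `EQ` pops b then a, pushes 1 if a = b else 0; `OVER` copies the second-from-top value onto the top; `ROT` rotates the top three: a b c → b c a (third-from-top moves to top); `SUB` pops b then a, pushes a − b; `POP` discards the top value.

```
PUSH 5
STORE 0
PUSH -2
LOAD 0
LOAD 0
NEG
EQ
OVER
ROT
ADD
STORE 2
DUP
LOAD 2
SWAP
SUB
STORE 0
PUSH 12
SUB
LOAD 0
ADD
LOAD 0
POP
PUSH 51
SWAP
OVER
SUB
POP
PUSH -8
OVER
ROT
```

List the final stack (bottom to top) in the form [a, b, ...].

[-8, 51, 51]

PUSH 5  -> 5
STORE 0 -> (empty)
PUSH -2 -> -2
LOAD 0  -> -2 5
LOAD 0  -> -2 5 5
NEG     -> -2 5 -5
EQ      -> -2 0
OVER    -> -2 0 -2
ROT     -> 0 -2 -2
ADD     -> 0 -4
STORE 2 -> 0
DUP     -> 0 0
LOAD 2  -> 0 0 -4
SWAP    -> 0 -4 0
SUB     -> 0 -4
STORE 0 -> 0
PUSH 12 -> 0 12
SUB     -> -12
LOAD 0  -> -12 -4
ADD     -> -16
LOAD 0  -> -16 -4
POP     -> -16
PUSH 51 -> -16 51
SWAP    -> 51 -16
OVER    -> 51 -16 51
SUB     -> 51 -67
POP     -> 51
PUSH -8 -> 51 -8
OVER    -> 51 -8 51
ROT     -> -8 51 51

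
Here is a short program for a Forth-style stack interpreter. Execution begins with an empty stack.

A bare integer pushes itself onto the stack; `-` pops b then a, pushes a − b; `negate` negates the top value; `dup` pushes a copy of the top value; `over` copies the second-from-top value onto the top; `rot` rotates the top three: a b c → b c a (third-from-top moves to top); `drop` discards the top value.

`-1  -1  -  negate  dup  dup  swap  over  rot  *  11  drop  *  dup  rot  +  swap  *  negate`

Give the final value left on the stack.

0

-1      -1
-1      -1 -1
-       0
negate  0
dup     0 0
dup     0 0 0
swap    0 0 0
over    0 0 0 0
rot     0 0 0 0
*       0 0 0
11      0 0 0 11
drop    0 0 0
*       0 0
dup     0 0 0
rot     0 0 0
+       0 0
swap    0 0
*       0
negate  0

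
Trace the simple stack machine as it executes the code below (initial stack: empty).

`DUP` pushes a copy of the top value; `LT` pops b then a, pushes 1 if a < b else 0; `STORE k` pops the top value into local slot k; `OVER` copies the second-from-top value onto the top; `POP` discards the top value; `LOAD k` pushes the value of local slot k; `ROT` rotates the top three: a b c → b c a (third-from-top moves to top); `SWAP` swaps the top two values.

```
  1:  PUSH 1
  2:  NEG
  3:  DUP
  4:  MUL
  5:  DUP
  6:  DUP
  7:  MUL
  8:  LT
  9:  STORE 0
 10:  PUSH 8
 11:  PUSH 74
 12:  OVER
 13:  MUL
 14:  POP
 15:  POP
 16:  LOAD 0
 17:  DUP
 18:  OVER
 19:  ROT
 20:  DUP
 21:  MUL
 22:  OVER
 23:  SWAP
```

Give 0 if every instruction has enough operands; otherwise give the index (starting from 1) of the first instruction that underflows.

PUSH 1  → [1]
NEG     → [-1]
DUP     → [-1, -1]
MUL     → [1]
DUP     → [1, 1]
DUP     → [1, 1, 1]
MUL     → [1, 1]
LT      → [0]
STORE 0 → []
PUSH 8  → [8]
PUSH 74 → [8, 74]
OVER    → [8, 74, 8]
MUL     → [8, 592]
POP     → [8]
POP     → []
LOAD 0  → [0]
DUP     → [0, 0]
OVER    → [0, 0, 0]
ROT     → [0, 0, 0]
DUP     → [0, 0, 0, 0]
MUL     → [0, 0, 0]
OVER    → [0, 0, 0, 0]
SWAP    → [0, 0, 0, 0]

0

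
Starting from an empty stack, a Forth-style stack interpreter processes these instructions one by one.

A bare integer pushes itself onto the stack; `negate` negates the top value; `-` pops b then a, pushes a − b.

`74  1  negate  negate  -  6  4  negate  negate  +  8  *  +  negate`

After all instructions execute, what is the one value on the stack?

-153

74     -> 74
1      -> 74 1
negate -> 74 -1
negate -> 74 1
-      -> 73
6      -> 73 6
4      -> 73 6 4
negate -> 73 6 -4
negate -> 73 6 4
+      -> 73 10
8      -> 73 10 8
*      -> 73 80
+      -> 153
negate -> -153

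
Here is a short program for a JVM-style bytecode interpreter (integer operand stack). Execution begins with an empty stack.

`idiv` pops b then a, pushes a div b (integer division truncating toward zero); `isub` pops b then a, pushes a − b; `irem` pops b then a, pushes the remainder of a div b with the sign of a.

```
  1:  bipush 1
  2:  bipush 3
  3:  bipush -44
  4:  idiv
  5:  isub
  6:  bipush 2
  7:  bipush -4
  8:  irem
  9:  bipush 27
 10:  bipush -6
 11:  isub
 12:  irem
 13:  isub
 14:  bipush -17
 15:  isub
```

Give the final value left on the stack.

16

bipush 1   : [1]
bipush 3   : [1, 3]
bipush -44 : [1, 3, -44]
idiv       : [1, 0]
isub       : [1]
bipush 2   : [1, 2]
bipush -4  : [1, 2, -4]
irem       : [1, 2]
bipush 27  : [1, 2, 27]
bipush -6  : [1, 2, 27, -6]
isub       : [1, 2, 33]
irem       : [1, 2]
isub       : [-1]
bipush -17 : [-1, -17]
isub       : [16]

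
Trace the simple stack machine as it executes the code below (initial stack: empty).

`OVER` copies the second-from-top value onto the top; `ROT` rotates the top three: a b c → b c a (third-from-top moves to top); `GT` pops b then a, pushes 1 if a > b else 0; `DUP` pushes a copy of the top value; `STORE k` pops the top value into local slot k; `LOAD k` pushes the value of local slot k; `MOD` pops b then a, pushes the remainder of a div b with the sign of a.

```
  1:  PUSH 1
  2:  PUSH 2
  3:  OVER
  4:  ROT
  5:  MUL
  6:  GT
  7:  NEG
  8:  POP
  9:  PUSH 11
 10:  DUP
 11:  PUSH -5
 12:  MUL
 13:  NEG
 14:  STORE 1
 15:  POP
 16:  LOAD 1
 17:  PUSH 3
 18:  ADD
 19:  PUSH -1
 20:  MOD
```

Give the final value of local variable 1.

55

PUSH 1  : 1
PUSH 2  : 1 2
OVER    : 1 2 1
ROT     : 2 1 1
MUL     : 2 1
GT      : 1
NEG     : -1
POP     : (empty)
PUSH 11 : 11
DUP     : 11 11
PUSH -5 : 11 11 -5
MUL     : 11 -55
NEG     : 11 55
STORE 1 : 11
POP     : (empty)
LOAD 1  : 55
PUSH 3  : 55 3
ADD     : 58
PUSH -1 : 58 -1
MOD     : 0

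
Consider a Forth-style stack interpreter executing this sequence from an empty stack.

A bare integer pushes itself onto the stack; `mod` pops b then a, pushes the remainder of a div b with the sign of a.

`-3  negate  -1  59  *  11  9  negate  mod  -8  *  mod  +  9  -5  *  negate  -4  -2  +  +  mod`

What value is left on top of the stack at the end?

-8

-3     -> [-3]
negate -> [3]
-1     -> [3, -1]
59     -> [3, -1, 59]
*      -> [3, -59]
11     -> [3, -59, 11]
9      -> [3, -59, 11, 9]
negate -> [3, -59, 11, -9]
mod    -> [3, -59, 2]
-8     -> [3, -59, 2, -8]
*      -> [3, -59, -16]
mod    -> [3, -11]
+      -> [-8]
9      -> [-8, 9]
-5     -> [-8, 9, -5]
*      -> [-8, -45]
negate -> [-8, 45]
-4     -> [-8, 45, -4]
-2     -> [-8, 45, -4, -2]
+      -> [-8, 45, -6]
+      -> [-8, 39]
mod    -> [-8]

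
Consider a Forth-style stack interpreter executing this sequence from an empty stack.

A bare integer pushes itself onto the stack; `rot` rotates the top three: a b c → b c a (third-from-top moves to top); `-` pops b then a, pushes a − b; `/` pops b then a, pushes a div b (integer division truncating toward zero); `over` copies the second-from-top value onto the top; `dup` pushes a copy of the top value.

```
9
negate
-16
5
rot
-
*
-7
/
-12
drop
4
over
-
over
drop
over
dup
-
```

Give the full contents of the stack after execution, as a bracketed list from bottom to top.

[32, -28, 0]

9      → 9
negate → -9
-16    → -9 -16
5      → -9 -16 5
rot    → -16 5 -9
-      → -16 14
*      → -224
-7     → -224 -7
/      → 32
-12    → 32 -12
drop   → 32
4      → 32 4
over   → 32 4 32
-      → 32 -28
over   → 32 -28 32
drop   → 32 -28
over   → 32 -28 32
dup    → 32 -28 32 32
-      → 32 -28 0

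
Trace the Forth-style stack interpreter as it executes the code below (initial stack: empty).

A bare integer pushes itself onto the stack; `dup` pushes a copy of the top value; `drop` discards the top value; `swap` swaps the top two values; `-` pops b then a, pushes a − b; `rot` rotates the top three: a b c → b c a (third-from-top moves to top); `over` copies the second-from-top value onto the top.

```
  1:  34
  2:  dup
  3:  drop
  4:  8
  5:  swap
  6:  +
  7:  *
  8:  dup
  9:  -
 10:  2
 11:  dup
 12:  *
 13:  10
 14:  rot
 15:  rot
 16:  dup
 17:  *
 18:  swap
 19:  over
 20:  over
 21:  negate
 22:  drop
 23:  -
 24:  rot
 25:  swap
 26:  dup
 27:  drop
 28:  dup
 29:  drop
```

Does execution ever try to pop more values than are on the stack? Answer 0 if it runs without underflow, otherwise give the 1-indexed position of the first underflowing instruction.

34    [34]
dup   [34, 34]
drop  [34]
8     [34, 8]
swap  [8, 34]
+     [42]
*  — needs 2 operands, stack has 1 → underflow

7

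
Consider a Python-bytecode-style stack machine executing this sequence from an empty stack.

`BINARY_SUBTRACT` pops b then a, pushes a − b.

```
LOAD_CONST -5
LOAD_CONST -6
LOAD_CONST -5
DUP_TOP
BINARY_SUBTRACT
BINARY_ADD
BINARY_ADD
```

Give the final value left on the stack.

-11

LOAD_CONST -5   -> -5
LOAD_CONST -6   -> -5 -6
LOAD_CONST -5   -> -5 -6 -5
DUP_TOP         -> -5 -6 -5 -5
BINARY_SUBTRACT -> -5 -6 0
BINARY_ADD      -> -5 -6
BINARY_ADD      -> -11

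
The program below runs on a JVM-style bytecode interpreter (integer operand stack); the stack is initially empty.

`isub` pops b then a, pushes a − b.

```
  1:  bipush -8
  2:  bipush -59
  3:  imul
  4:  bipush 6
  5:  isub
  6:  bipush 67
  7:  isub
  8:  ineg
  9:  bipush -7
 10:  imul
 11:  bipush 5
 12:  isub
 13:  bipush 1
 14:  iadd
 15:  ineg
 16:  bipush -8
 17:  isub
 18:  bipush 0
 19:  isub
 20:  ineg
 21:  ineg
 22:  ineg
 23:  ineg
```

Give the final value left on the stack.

bipush -8  -> -8
bipush -59 -> -8 -59
imul       -> 472
bipush 6   -> 472 6
isub       -> 466
bipush 67  -> 466 67
isub       -> 399
ineg       -> -399
bipush -7  -> -399 -7
imul       -> 2793
bipush 5   -> 2793 5
isub       -> 2788
bipush 1   -> 2788 1
iadd       -> 2789
ineg       -> -2789
bipush -8  -> -2789 -8
isub       -> -2781
bipush 0   -> -2781 0
isub       -> -2781
ineg       -> 2781
ineg       -> -2781
ineg       -> 2781
ineg       -> -2781

-2781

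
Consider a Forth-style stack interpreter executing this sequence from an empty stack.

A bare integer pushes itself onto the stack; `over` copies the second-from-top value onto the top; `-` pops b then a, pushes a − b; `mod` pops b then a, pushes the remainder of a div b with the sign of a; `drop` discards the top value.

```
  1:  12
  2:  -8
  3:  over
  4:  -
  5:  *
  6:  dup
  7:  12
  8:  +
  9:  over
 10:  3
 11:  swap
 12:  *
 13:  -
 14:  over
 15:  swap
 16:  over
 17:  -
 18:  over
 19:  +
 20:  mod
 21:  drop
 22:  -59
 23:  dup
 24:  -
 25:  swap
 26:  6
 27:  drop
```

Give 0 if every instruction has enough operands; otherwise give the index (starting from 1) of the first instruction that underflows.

12   → [12]
-8   → [12, -8]
over → [12, -8, 12]
-    → [12, -20]
*    → [-240]
dup  → [-240, -240]
12   → [-240, -240, 12]
+    → [-240, -228]
over → [-240, -228, -240]
3    → [-240, -228, -240, 3]
swap → [-240, -228, 3, -240]
*    → [-240, -228, -720]
-    → [-240, 492]
over → [-240, 492, -240]
swap → [-240, -240, 492]
over → [-240, -240, 492, -240]
-    → [-240, -240, 732]
over → [-240, -240, 732, -240]
+    → [-240, -240, 492]
mod  → [-240, -240]
drop → [-240]
-59  → [-240, -59]
dup  → [-240, -59, -59]
-    → [-240, 0]
swap → [0, -240]
6    → [0, -240, 6]
drop → [0, -240]

0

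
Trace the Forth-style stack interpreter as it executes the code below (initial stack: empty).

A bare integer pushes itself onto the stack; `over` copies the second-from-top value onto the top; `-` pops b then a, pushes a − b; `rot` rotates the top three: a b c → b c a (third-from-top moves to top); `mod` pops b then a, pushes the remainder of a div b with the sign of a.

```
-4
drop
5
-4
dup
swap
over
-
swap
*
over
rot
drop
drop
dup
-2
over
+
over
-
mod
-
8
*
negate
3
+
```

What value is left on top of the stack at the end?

3

-4     → -4
drop   → (empty)
5      → 5
-4     → 5 -4
dup    → 5 -4 -4
swap   → 5 -4 -4
over   → 5 -4 -4 -4
-      → 5 -4 0
swap   → 5 0 -4
*      → 5 0
over   → 5 0 5
rot    → 0 5 5
drop   → 0 5
drop   → 0
dup    → 0 0
-2     → 0 0 -2
over   → 0 0 -2 0
+      → 0 0 -2
over   → 0 0 -2 0
-      → 0 0 -2
mod    → 0 0
-      → 0
8      → 0 8
*      → 0
negate → 0
3      → 0 3
+      → 3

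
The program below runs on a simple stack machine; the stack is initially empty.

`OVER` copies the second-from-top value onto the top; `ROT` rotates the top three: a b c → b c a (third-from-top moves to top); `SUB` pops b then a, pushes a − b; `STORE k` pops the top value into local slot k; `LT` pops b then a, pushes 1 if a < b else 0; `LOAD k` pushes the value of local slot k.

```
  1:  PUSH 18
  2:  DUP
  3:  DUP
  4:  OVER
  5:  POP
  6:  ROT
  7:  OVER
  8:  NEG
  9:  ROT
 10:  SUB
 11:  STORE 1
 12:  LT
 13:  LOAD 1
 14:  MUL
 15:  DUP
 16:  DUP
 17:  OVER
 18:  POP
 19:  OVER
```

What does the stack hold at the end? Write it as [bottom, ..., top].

[0, 0, 0, 0]

PUSH 18 : [18]
DUP     : [18, 18]
DUP     : [18, 18, 18]
OVER    : [18, 18, 18, 18]
POP     : [18, 18, 18]
ROT     : [18, 18, 18]
OVER    : [18, 18, 18, 18]
NEG     : [18, 18, 18, -18]
ROT     : [18, 18, -18, 18]
SUB     : [18, 18, -36]
STORE 1 : [18, 18]
LT      : [0]
LOAD 1  : [0, -36]
MUL     : [0]
DUP     : [0, 0]
DUP     : [0, 0, 0]
OVER    : [0, 0, 0, 0]
POP     : [0, 0, 0]
OVER    : [0, 0, 0, 0]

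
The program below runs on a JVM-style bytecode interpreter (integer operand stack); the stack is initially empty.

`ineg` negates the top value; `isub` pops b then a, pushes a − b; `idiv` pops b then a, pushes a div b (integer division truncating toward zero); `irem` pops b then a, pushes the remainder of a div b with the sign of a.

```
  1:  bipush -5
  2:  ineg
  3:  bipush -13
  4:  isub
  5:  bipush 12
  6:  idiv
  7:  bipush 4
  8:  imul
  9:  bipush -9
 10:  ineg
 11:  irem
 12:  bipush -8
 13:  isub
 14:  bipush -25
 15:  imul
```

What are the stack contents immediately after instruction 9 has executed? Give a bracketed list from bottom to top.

bipush -5  -> -5
ineg       -> 5
bipush -13 -> 5 -13
isub       -> 18
bipush 12  -> 18 12
idiv       -> 1
bipush 4   -> 1 4
imul       -> 4
bipush -9  -> 4 -9

[4, -9]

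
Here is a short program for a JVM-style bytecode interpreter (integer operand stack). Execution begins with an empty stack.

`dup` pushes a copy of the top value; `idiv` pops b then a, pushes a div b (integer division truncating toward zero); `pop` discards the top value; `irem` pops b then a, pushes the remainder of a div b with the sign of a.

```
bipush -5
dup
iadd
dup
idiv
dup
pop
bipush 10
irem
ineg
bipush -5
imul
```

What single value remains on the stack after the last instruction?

5

bipush -5  -5
dup        -5 -5
iadd       -10
dup        -10 -10
idiv       1
dup        1 1
pop        1
bipush 10  1 10
irem       1
ineg       -1
bipush -5  -1 -5
imul       5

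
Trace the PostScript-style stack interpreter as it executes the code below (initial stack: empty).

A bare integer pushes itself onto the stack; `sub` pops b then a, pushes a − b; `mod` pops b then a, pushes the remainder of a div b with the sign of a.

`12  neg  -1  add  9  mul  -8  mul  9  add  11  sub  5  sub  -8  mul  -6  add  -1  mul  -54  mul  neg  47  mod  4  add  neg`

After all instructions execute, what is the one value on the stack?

12  : [12]
neg : [-12]
-1  : [-12, -1]
add : [-13]
9   : [-13, 9]
mul : [-117]
-8  : [-117, -8]
mul : [936]
9   : [936, 9]
add : [945]
11  : [945, 11]
sub : [934]
5   : [934, 5]
sub : [929]
-8  : [929, -8]
mul : [-7432]
-6  : [-7432, -6]
add : [-7438]
-1  : [-7438, -1]
mul : [7438]
-54 : [7438, -54]
mul : [-401652]
neg : [401652]
47  : [401652, 47]
mod : [37]
4   : [37, 4]
add : [41]
neg : [-41]

-41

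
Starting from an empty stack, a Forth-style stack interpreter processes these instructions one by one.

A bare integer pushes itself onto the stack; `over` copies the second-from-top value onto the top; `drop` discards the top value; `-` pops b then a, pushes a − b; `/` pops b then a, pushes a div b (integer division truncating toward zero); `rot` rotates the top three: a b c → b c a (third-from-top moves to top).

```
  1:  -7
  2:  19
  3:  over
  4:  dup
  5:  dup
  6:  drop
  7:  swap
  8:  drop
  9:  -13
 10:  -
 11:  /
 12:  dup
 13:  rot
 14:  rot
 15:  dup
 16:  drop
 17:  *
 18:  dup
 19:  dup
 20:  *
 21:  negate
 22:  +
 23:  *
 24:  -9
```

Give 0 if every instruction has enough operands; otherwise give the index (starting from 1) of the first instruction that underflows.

0

-7     -> [-7]
19     -> [-7, 19]
over   -> [-7, 19, -7]
dup    -> [-7, 19, -7, -7]
dup    -> [-7, 19, -7, -7, -7]
drop   -> [-7, 19, -7, -7]
swap   -> [-7, 19, -7, -7]
drop   -> [-7, 19, -7]
-13    -> [-7, 19, -7, -13]
-      -> [-7, 19, 6]
/      -> [-7, 3]
dup    -> [-7, 3, 3]
rot    -> [3, 3, -7]
rot    -> [3, -7, 3]
dup    -> [3, -7, 3, 3]
drop   -> [3, -7, 3]
*      -> [3, -21]
dup    -> [3, -21, -21]
dup    -> [3, -21, -21, -21]
*      -> [3, -21, 441]
negate -> [3, -21, -441]
+      -> [3, -462]
*      -> [-1386]
-9     -> [-1386, -9]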